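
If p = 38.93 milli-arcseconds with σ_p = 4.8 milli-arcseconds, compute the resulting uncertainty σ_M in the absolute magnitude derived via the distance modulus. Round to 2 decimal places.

σ_M = 0.27 mag

M = m − 5 log₁₀ d + 5 = m + 5 log₁₀ p + 5, so ∂M/∂p = 5/(p ln 10).
σ_M = (5/ln 10) · (σ_p/p) = 2.1715 × 4.8/38.93 = 2.1715 × 0.1233 = 0.26775.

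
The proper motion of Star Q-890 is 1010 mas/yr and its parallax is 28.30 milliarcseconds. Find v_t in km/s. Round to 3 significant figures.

d = 1/p = 1/0.02830″ = 35.336 pc.
μ = 1010 mas/yr = 1.01 ″/yr.
v_t = 4.74 × μ × d = 4.74 × 1.01 × 35.336 = 169.17 km/s.

169 km/s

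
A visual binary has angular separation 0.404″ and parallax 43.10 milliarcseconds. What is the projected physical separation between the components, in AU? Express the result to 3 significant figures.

9.37 AU

d = 1/p = 1/0.04310″ = 23.202 pc.
At distance d (pc), an angle of θ arcsec spans θ·d AU: s = 0.404 × 23.202 = 9.3736 AU.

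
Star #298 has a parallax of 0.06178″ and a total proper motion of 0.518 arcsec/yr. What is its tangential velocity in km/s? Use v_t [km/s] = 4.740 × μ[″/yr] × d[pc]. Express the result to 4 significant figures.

39.74 km/s

d = 1/p = 1/0.06178″ = 16.186 pc.
v_t = 4.74 × μ × d = 4.74 × 0.518 × 16.186 = 39.742 km/s.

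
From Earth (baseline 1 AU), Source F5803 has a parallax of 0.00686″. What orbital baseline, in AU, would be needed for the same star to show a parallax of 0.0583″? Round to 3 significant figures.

8.50 AU

Parallax scales linearly with baseline: p ∝ B, so B = p_target / p_Earth × 1 AU.
B = 0.0583 / 0.00686 = 8.4985 AU.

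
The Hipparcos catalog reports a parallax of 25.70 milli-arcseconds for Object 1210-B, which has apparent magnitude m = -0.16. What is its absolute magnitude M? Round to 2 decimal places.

M = -3.11

d = 1/p = 1/0.02570″ = 38.911 pc.
m − M = 5 log₁₀(38.911) − 5 = 7.9504 − 5 = 2.9504.
M = m − (m − M) = -0.16 − 2.9504 = -3.11.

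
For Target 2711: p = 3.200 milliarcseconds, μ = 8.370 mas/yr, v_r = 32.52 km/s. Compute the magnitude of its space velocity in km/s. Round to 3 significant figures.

34.8 km/s

d = 1/p = 1/0.003200″ = 312.5 pc.
μ = 8.370 mas/yr = 0.008370 ″/yr.
v_t = 4.740 μ d = 4.740 × 0.008370 × 312.5 = 12.398 km/s.
v = √(v_r² + v_t²) = √(32.52² + 12.398²) = √1211.26 = 34.803 km/s.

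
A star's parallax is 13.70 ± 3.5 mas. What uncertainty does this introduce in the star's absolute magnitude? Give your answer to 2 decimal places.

M = m − 5 log₁₀ d + 5 = m + 5 log₁₀ p + 5, so ∂M/∂p = 5/(p ln 10).
σ_M = (5/ln 10) · (σ_p/p) = 2.1715 × 3.5/13.70 = 2.1715 × 0.25547 = 0.55475.

σ_M = 0.55 mag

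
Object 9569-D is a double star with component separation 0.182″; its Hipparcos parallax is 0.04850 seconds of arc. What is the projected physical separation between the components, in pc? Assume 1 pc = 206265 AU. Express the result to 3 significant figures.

1.82 × 10^-5 pc

d = 1/p = 1/0.04850″ = 20.619 pc.
At distance d (pc), an angle of θ arcsec spans θ·d AU: s = 0.182 × 20.619 = 3.7527 AU.
= 3.7527 / 206265 = 1.8194 × 10^-5 pc.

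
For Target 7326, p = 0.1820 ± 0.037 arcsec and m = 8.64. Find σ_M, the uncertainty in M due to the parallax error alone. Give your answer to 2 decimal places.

σ_M = 0.44 mag

M = m − 5 log₁₀ d + 5 = m + 5 log₁₀ p + 5, so ∂M/∂p = 5/(p ln 10).
σ_M = (5/ln 10) · (σ_p/p) = 2.1715 × 0.037/0.1820 = 2.1715 × 0.2033 = 0.44147.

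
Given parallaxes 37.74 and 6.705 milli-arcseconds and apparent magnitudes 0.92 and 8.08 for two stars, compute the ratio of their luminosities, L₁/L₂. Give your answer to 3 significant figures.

L₁/L₂ = 23.1

d₁ = 1/p₁ = 1/0.03774″ = 26.497 pc; d₂ = 1/p₂ = 1/0.006705″ = 149.14 pc.
M₁ = m₁ − 5 log₁₀ d₁ + 5 = 0.92 − 7.1160 + 5 = -1.1960.
M₂ = 8.08 − 10.8680 + 5 = 2.2120.
L₁/L₂ = 10^(0.4(M₂ − M₁)) = 10^(0.4 × 3.4080) = 10^1.36320 = 23.078.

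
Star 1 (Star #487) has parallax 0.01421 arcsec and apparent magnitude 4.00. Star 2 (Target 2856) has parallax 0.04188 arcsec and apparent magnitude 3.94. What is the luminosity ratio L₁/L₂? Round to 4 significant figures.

L₁/L₂ = 8.219

d₁ = 1/p₁ = 1/0.01421″ = 70.373 pc; d₂ = 1/p₂ = 1/0.04188″ = 23.878 pc.
M₁ = m₁ − 5 log₁₀ d₁ + 5 = 4.00 − 9.2370 + 5 = -0.2370.
M₂ = 3.94 − 6.8900 + 5 = 2.0500.
L₁/L₂ = 10^(0.4(M₂ − M₁)) = 10^(0.4 × 2.2870) = 10^0.91480 = 8.2186.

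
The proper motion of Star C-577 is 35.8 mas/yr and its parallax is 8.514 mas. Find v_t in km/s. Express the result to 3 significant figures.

19.9 km/s

d = 1/p = 1/0.008514″ = 117.45 pc.
μ = 35.8 mas/yr = 0.0358 ″/yr.
v_t = 4.74 × μ × d = 4.74 × 0.0358 × 117.45 = 19.93 km/s.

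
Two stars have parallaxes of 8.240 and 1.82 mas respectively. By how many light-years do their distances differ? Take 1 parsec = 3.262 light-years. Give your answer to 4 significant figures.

1396 ly

d_A = 1/0.008240″ = 121.36 pc; d_B = 1/0.001820″ = 549.45 pc.
|d_B − d_A| = |549.45 − 121.36| = 428.09 pc = 428.09 × 3.262 ly = 1396.4 ly.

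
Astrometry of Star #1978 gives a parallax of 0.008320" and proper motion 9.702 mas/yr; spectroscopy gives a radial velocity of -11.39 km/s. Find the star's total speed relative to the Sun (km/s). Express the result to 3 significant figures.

12.7 km/s

d = 1/p = 1/0.008320″ = 120.19 pc.
μ = 9.702 mas/yr = 0.009702 ″/yr.
v_t = 4.740 μ d = 4.740 × 0.009702 × 120.19 = 5.5272 km/s.
v = √(v_r² + v_t²) = √((-11.39)² + 5.5272²) = √160.282 = 12.66 km/s.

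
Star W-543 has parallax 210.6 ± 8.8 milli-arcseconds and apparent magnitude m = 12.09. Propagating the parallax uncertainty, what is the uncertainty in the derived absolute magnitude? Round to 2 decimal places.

σ_M = 0.09 mag

M = m − 5 log₁₀ d + 5 = m + 5 log₁₀ p + 5, so ∂M/∂p = 5/(p ln 10).
σ_M = (5/ln 10) · (σ_p/p) = 2.1715 × 8.8/210.6 = 2.1715 × 0.041785 = 0.090736.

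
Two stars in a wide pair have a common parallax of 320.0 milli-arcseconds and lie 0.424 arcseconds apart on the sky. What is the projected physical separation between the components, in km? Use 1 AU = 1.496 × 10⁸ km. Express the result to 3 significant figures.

d = 1/p = 1/0.3200″ = 3.125 pc.
At distance d (pc), an angle of θ arcsec spans θ·d AU: s = 0.424 × 3.125 = 1.325 AU.
= 1.325 × 1.496 × 10⁸ km = 1.9822 × 10^8 km.

1.98 × 10^8 km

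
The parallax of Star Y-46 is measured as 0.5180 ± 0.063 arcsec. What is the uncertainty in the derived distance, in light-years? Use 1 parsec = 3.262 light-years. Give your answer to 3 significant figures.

d = 1/p, so σ_d = σ_p / p².
σ_d = 0.0630 / (0.5180)² = 0.0630 / 0.26832 = 0.23479 pc = 0.23479 × 3.262 ly = 0.76588 ly.

0.766 ly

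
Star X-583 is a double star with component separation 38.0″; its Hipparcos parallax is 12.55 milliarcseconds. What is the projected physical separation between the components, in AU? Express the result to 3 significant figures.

d = 1/p = 1/0.01255″ = 79.681 pc.
At distance d (pc), an angle of θ arcsec spans θ·d AU: s = 38.0 × 79.681 = 3027.9 AU.

3030 AU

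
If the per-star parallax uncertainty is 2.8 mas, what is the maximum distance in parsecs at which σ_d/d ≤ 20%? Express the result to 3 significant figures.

σ_d/d = σ_p/p, so the condition is σ_p/p ≤ 0.20, i.e. p ≥ σ_p/0.20.
p_min = 2.8/0.20 = 14 mas = 0.014 arcsec.
d_max = 1/p_min = 1/0.014 = 71.429 pc.

71.4 pc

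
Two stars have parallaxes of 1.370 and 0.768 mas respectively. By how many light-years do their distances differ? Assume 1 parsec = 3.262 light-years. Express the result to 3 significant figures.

1870 ly

d_A = 1/0.001370″ = 729.93 pc; d_B = 1/0.0007680″ = 1302.1 pc.
|d_B − d_A| = |1302.1 − 729.93| = 572.17 pc = 572.17 × 3.262 ly = 1866.4 ly.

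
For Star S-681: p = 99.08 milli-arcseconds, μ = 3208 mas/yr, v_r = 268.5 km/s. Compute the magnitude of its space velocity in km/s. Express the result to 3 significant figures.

d = 1/p = 1/0.09908″ = 10.093 pc.
μ = 3208 mas/yr = 3.208 ″/yr.
v_t = 4.740 μ d = 4.740 × 3.208 × 10.093 = 153.47 km/s.
v = √(v_r² + v_t²) = √(268.5² + 153.47²) = √95645.3 = 309.27 km/s.

309 km/s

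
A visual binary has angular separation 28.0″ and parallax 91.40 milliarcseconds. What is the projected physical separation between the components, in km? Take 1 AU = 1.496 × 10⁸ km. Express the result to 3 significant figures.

d = 1/p = 1/0.09140″ = 10.941 pc.
At distance d (pc), an angle of θ arcsec spans θ·d AU: s = 28.0 × 10.941 = 306.35 AU.
= 306.35 × 1.496 × 10⁸ km = 4.5830 × 10^10 km.

4.58 × 10^10 km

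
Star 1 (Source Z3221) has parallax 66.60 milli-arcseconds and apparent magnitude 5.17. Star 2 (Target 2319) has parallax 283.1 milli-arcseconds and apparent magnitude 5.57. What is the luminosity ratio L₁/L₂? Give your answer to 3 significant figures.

L₁/L₂ = 26.1

d₁ = 1/p₁ = 1/0.06660″ = 15.015 pc; d₂ = 1/p₂ = 1/0.2831″ = 3.5323 pc.
M₁ = m₁ − 5 log₁₀ d₁ + 5 = 5.17 − 5.8826 + 5 = 4.2874.
M₂ = 5.57 − 2.7403 + 5 = 7.8297.
L₁/L₂ = 10^(0.4(M₂ − M₁)) = 10^(0.4 × 3.5423) = 10^1.41692 = 26.117.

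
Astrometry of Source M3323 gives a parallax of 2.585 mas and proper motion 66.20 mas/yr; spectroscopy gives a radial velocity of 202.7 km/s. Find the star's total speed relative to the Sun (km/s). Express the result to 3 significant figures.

d = 1/p = 1/0.002585″ = 386.85 pc.
μ = 66.20 mas/yr = 0.06620 ″/yr.
v_t = 4.740 μ d = 4.740 × 0.06620 × 386.85 = 121.39 km/s.
v = √(v_r² + v_t²) = √(202.7² + 121.39²) = √55822.8 = 236.27 km/s.

236 km/s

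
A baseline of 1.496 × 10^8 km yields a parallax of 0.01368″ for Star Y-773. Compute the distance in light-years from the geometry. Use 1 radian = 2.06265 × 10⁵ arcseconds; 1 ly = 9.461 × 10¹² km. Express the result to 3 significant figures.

θ = 0.01368″ = 0.01368/206265 = 6.6322 × 10^-8 rad.
d = B/θ = (1.496 × 10^8) / (6.6322 × 10^-8) = 2.2557 × 10^15 km = (2.2557 × 10^15) / (9.461 × 10^12) ly = 238.42 ly.

238 ly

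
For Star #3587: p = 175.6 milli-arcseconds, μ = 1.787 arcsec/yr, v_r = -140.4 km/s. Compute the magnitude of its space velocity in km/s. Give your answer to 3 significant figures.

148 km/s

d = 1/p = 1/0.1756″ = 5.6948 pc.
v_t = 4.740 μ d = 4.740 × 1.787 × 5.6948 = 48.237 km/s.
v = √(v_r² + v_t²) = √((-140.4)² + 48.237²) = √22039 = 148.46 km/s.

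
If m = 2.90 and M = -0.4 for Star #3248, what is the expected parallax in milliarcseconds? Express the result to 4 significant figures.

21.88 mas

m − M = 2.90 − (-0.4) = 3.30.
d = 10^((m−M)/5 + 1) = 10^1.660 = 45.709 pc.
p = 1/d = 1/45.709 = 0.021878 arcsec = 21.878 mas.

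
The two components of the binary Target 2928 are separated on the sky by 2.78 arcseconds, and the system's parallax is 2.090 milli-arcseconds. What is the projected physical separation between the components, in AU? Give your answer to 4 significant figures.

1330 AU

d = 1/p = 1/0.002090″ = 478.47 pc.
At distance d (pc), an angle of θ arcsec spans θ·d AU: s = 2.78 × 478.47 = 1330.1 AU.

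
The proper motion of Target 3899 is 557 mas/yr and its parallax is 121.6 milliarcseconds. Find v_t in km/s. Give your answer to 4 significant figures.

21.71 km/s

d = 1/p = 1/0.1216″ = 8.2237 pc.
μ = 557 mas/yr = 0.557 ″/yr.
v_t = 4.74 × μ × d = 4.74 × 0.557 × 8.2237 = 21.712 km/s.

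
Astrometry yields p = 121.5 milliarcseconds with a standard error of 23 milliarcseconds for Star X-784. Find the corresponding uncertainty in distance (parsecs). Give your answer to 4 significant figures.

d = 1/p, so σ_d = σ_p / p².
σ_d = 0.0230 / (0.1215)² = 0.0230 / 0.014762 = 1.5581 pc.

1.558 pc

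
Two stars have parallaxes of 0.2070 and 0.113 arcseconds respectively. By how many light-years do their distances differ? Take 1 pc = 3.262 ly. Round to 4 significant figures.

d_A = 1/0.2070″ = 4.8309 pc; d_B = 1/0.1130″ = 8.8496 pc.
|d_B − d_A| = |8.8496 − 4.8309| = 4.0187 pc = 4.0187 × 3.262 ly = 13.109 ly.

13.11 ly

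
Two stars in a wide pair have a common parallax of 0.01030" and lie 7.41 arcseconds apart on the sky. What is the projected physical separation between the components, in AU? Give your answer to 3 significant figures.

719 AU

d = 1/p = 1/0.01030″ = 97.087 pc.
At distance d (pc), an angle of θ arcsec spans θ·d AU: s = 7.41 × 97.087 = 719.41 AU.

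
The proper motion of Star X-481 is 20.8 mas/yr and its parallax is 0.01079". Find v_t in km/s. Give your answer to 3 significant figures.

d = 1/p = 1/0.01079″ = 92.678 pc.
μ = 20.8 mas/yr = 0.0208 ″/yr.
v_t = 4.74 × μ × d = 4.74 × 0.0208 × 92.678 = 9.1373 km/s.

9.14 km/s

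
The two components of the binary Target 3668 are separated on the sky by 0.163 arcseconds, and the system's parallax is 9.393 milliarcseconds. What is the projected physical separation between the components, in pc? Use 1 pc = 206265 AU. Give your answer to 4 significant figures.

d = 1/p = 1/0.009393″ = 106.46 pc.
At distance d (pc), an angle of θ arcsec spans θ·d AU: s = 0.163 × 106.46 = 17.353 AU.
= 17.353 / 206265 = 8.4130 × 10^-5 pc.

8.413 × 10^-5 pc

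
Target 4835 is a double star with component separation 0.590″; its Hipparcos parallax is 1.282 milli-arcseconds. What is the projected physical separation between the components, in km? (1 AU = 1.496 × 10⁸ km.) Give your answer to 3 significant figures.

d = 1/p = 1/0.001282″ = 780.03 pc.
At distance d (pc), an angle of θ arcsec spans θ·d AU: s = 0.590 × 780.03 = 460.22 AU.
= 460.22 × 1.496 × 10⁸ km = 6.8849 × 10^10 km.

6.88 × 10^10 km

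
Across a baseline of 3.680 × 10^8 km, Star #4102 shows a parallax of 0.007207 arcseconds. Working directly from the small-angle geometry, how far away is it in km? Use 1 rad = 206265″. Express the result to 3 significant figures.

1.05 × 10^16 km

θ = 0.007207″ = 0.007207/206265 = 3.4940 × 10^-8 rad.
d = B/θ = (3.680 × 10^8) / (3.4940 × 10^-8) = 1.0532 × 10^16 km.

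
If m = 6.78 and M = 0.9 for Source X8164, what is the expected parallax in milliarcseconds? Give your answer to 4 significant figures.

m − M = 6.78 − 0.9 = 5.88.
d = 10^((m−M)/5 + 1) = 10^2.176 = 149.97 pc.
p = 1/d = 1/149.97 = 0.006668 arcsec = 6.668 mas.

6.668 mas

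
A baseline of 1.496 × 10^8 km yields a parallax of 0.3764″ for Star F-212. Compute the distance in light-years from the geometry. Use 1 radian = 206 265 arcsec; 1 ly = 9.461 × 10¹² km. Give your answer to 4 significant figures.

8.665 ly

θ = 0.3764″ = 0.3764/206265 = 1.8248 × 10^-6 rad.
d = B/θ = (1.496 × 10^8) / (1.8248 × 10^-6) = 8.1982 × 10^13 km = (8.1982 × 10^13) / (9.461 × 10^12) ly = 8.6653 ly.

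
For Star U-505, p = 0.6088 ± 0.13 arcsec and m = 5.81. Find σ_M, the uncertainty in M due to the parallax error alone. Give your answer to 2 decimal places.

M = m − 5 log₁₀ d + 5 = m + 5 log₁₀ p + 5, so ∂M/∂p = 5/(p ln 10).
σ_M = (5/ln 10) · (σ_p/p) = 2.1715 × 0.13/0.6088 = 2.1715 × 0.21353 = 0.46368.

σ_M = 0.46 mag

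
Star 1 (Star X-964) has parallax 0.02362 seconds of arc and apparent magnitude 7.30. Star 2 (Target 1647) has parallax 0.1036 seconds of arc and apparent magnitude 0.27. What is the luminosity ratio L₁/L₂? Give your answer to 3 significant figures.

L₁/L₂ = 0.0297

d₁ = 1/p₁ = 1/0.02362″ = 42.337 pc; d₂ = 1/p₂ = 1/0.1036″ = 9.6525 pc.
M₁ = m₁ − 5 log₁₀ d₁ + 5 = 7.30 − 8.1336 + 5 = 4.1664.
M₂ = 0.27 − 4.9232 + 5 = 0.3468.
L₁/L₂ = 10^(0.4(M₂ − M₁)) = 10^(0.4 × (-3.8196)) = 10^(-1.52784) = 0.029659.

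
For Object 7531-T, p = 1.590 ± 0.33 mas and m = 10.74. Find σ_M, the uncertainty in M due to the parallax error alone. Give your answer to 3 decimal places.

σ_M = 0.451 mag

M = m − 5 log₁₀ d + 5 = m + 5 log₁₀ p + 5, so ∂M/∂p = 5/(p ln 10).
σ_M = (5/ln 10) · (σ_p/p) = 2.1715 × 0.33/1.590 = 2.1715 × 0.20755 = 0.45069.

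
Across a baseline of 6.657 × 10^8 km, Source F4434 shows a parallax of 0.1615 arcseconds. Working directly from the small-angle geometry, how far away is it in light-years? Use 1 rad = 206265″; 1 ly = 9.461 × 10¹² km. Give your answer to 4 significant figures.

θ = 0.1615″ = 0.1615/206265 = 7.8297 × 10^-7 rad.
d = B/θ = (6.657 × 10^8) / (7.8297 × 10^-7) = 8.5022 × 10^14 km = (8.5022 × 10^14) / (9.461 × 10^12) ly = 89.866 ly.

89.87 ly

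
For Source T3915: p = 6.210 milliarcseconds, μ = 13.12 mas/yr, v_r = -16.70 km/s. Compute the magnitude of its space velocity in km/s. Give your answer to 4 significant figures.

d = 1/p = 1/0.006210″ = 161.03 pc.
μ = 13.12 mas/yr = 0.01312 ″/yr.
v_t = 4.740 μ d = 4.740 × 0.01312 × 161.03 = 10.014 km/s.
v = √(v_r² + v_t²) = √((-16.70)² + 10.014²) = √379.17 = 19.472 km/s.

19.47 km/s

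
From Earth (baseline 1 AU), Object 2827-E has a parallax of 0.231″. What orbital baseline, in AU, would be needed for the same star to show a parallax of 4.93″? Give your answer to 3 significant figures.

Parallax scales linearly with baseline: p ∝ B, so B = p_target / p_Earth × 1 AU.
B = 4.93 / 0.231 = 21.342 AU.

21.3 AU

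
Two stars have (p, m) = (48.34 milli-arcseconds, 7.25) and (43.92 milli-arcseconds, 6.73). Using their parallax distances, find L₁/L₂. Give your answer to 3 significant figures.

L₁/L₂ = 0.511

d₁ = 1/p₁ = 1/0.04834″ = 20.687 pc; d₂ = 1/p₂ = 1/0.04392″ = 22.769 pc.
M₁ = m₁ − 5 log₁₀ d₁ + 5 = 7.25 − 6.5785 + 5 = 5.6715.
M₂ = 6.73 − 6.7867 + 5 = 4.9433.
L₁/L₂ = 10^(0.4(M₂ − M₁)) = 10^(0.4 × (-0.7282)) = 10^(-0.29128) = 0.51135.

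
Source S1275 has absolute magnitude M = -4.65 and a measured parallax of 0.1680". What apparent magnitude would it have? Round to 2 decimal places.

d = 1/p = 1/0.1680″ = 5.9524 pc.
m − M = 5 log₁₀ d − 5 = 5 log₁₀(5.9524) − 5 = 3.8735 − 5 = -1.1265.
m = M + (m − M) = -4.65 + (-1.1265) = -5.78.

m = -5.78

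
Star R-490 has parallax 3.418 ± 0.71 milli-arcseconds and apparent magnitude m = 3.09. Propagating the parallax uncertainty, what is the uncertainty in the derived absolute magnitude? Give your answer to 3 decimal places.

M = m − 5 log₁₀ d + 5 = m + 5 log₁₀ p + 5, so ∂M/∂p = 5/(p ln 10).
σ_M = (5/ln 10) · (σ_p/p) = 2.1715 × 0.71/3.418 = 2.1715 × 0.20772 = 0.45106.

σ_M = 0.451 mag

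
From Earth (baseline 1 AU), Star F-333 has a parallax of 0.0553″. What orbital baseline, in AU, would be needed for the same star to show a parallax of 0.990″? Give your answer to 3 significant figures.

17.9 AU

Parallax scales linearly with baseline: p ∝ B, so B = p_target / p_Earth × 1 AU.
B = 0.990 / 0.0553 = 17.902 AU.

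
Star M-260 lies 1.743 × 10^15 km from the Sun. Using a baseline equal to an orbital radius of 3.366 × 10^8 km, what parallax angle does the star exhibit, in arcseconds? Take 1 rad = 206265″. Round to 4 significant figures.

0.03983 arcsec

θ ≈ B/d = (3.366 × 10^8) / (1.743 × 10^15) = 1.9312 × 10^-7 rad.
In arcseconds: 1.9312 × 10^-7 × 206265 = 0.039834″.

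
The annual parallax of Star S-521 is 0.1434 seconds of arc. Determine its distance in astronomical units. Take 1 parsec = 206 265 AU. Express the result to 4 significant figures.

d = 1/p = 1/0.1434 = 6.9735 pc.
In AU: 6.9735 × 206265 = 1.4384 × 10^6 AU.

1.438 × 10^6 AU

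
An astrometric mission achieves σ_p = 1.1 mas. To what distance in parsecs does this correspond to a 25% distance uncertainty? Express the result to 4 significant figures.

σ_d/d = σ_p/p, so the condition is σ_p/p ≤ 0.25, i.e. p ≥ σ_p/0.25.
p_min = 1.1/0.25 = 4.4 mas = 0.0044 arcsec.
d_max = 1/p_min = 1/0.0044 = 227.27 pc.

227.3 pc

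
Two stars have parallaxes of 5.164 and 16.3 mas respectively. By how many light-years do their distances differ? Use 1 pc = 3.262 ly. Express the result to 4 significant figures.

d_A = 1/0.005164″ = 193.65 pc; d_B = 1/0.01630″ = 61.35 pc.
|d_B − d_A| = |61.35 − 193.65| = 132.3 pc = 132.3 × 3.262 ly = 431.56 ly.

431.6 ly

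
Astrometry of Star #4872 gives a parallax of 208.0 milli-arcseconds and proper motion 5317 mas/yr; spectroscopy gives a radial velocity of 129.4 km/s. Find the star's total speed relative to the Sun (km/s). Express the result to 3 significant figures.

177 km/s

d = 1/p = 1/0.2080″ = 4.8077 pc.
μ = 5317 mas/yr = 5.317 ″/yr.
v_t = 4.740 μ d = 4.740 × 5.317 × 4.8077 = 121.17 km/s.
v = √(v_r² + v_t²) = √(129.4² + 121.17²) = √31426.5 = 177.28 km/s.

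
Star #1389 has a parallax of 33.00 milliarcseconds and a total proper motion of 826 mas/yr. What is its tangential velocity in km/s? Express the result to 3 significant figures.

119 km/s

d = 1/p = 1/0.03300″ = 30.303 pc.
μ = 826 mas/yr = 0.826 ″/yr.
v_t = 4.74 × μ × d = 4.74 × 0.826 × 30.303 = 118.64 km/s.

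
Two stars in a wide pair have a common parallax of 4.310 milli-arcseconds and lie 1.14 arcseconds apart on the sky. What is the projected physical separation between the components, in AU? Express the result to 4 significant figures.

264.5 AU

d = 1/p = 1/0.004310″ = 232.02 pc.
At distance d (pc), an angle of θ arcsec spans θ·d AU: s = 1.14 × 232.02 = 264.5 AU.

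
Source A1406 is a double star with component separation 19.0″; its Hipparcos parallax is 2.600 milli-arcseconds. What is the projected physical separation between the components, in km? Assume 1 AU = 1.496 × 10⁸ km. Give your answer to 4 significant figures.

d = 1/p = 1/0.002600″ = 384.62 pc.
At distance d (pc), an angle of θ arcsec spans θ·d AU: s = 19.0 × 384.62 = 7307.8 AU.
= 7307.8 × 1.496 × 10⁸ km = 1.0932 × 10^12 km.

1.093 × 10^12 km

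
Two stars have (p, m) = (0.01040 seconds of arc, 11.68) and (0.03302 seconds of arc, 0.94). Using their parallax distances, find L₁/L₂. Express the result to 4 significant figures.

d₁ = 1/p₁ = 1/0.01040″ = 96.154 pc; d₂ = 1/p₂ = 1/0.03302″ = 30.285 pc.
M₁ = m₁ − 5 log₁₀ d₁ + 5 = 11.68 − 9.9148 + 5 = 6.7652.
M₂ = 0.94 − 7.4061 + 5 = -1.4661.
L₁/L₂ = 10^(0.4(M₂ − M₁)) = 10^(0.4 × (-8.2313)) = 10^(-3.29252) = 0.00050989.

L₁/L₂ = 0.0005099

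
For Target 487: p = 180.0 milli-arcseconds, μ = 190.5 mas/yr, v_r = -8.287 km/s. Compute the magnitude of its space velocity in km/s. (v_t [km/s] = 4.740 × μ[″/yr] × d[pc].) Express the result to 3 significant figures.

d = 1/p = 1/0.1800″ = 5.5556 pc.
μ = 190.5 mas/yr = 0.1905 ″/yr.
v_t = 4.740 μ d = 4.740 × 0.1905 × 5.5556 = 5.0165 km/s.
v = √(v_r² + v_t²) = √((-8.287)² + 5.0165²) = √93.8396 = 9.6871 km/s.

9.69 km/s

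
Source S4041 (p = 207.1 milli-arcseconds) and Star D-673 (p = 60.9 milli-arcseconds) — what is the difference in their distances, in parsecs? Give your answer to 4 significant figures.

11.59 pc

d_A = 1/0.2071″ = 4.8286 pc; d_B = 1/0.06090″ = 16.42 pc.
|d_B − d_A| = |16.42 − 4.8286| = 11.591 pc.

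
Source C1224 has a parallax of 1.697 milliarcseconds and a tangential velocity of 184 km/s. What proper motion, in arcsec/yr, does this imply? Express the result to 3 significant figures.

d = 1/p = 1/0.001697″ = 589.28 pc.
μ = v_t / (4.74 d) = 184 / (4.74 × 589.28) = 184 / 2793.2 = 0.065874 ″/yr.

0.0659 arcsec/yr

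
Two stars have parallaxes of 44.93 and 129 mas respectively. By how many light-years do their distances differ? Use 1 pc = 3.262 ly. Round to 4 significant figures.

47.32 ly

d_A = 1/0.04493″ = 22.257 pc; d_B = 1/0.1290″ = 7.7519 pc.
|d_B − d_A| = |7.7519 − 22.257| = 14.505 pc = 14.505 × 3.262 ly = 47.315 ly.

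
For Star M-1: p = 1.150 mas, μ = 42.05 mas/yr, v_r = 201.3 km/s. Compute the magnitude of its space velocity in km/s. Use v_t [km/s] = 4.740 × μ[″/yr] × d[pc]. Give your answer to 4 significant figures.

d = 1/p = 1/0.001150″ = 869.57 pc.
μ = 42.05 mas/yr = 0.04205 ″/yr.
v_t = 4.740 μ d = 4.740 × 0.04205 × 869.57 = 173.32 km/s.
v = √(v_r² + v_t²) = √(201.3² + 173.32²) = √70561.5 = 265.63 km/s.

265.6 km/s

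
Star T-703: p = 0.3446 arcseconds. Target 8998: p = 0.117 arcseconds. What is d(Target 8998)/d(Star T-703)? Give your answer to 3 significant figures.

2.95

Since d = 1/p, d_B/d_A = p_A/p_B.
= 0.3446 / 0.117 = 2.9453.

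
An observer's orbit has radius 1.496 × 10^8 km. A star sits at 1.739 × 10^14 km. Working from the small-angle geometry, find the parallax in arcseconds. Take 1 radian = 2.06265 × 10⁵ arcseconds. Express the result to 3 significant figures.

0.177 arcsec

θ ≈ B/d = (1.496 × 10^8) / (1.739 × 10^14) = 8.6026 × 10^-7 rad.
In arcseconds: 8.6026 × 10^-7 × 206265 = 0.17744″.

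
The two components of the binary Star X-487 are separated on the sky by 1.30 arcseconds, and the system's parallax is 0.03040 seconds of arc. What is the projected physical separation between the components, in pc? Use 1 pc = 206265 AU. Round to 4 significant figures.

0.0002073 pc

d = 1/p = 1/0.03040″ = 32.895 pc.
At distance d (pc), an angle of θ arcsec spans θ·d AU: s = 1.30 × 32.895 = 42.764 AU.
= 42.764 / 206265 = 0.00020733 pc.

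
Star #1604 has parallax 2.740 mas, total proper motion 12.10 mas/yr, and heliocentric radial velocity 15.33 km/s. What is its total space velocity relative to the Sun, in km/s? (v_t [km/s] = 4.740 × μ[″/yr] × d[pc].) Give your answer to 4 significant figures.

25.95 km/s

d = 1/p = 1/0.002740″ = 364.96 pc.
μ = 12.10 mas/yr = 0.01210 ″/yr.
v_t = 4.740 μ d = 4.740 × 0.01210 × 364.96 = 20.932 km/s.
v = √(v_r² + v_t²) = √(15.33² + 20.932²) = √673.158 = 25.945 km/s.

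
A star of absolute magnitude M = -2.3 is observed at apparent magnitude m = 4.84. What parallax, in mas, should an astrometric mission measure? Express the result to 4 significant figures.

m − M = 4.84 − (-2.3) = 7.14.
d = 10^((m−M)/5 + 1) = 10^2.428 = 267.92 pc.
p = 1/d = 1/267.92 = 0.0037325 arcsec = 3.7325 mas.

3.733 mas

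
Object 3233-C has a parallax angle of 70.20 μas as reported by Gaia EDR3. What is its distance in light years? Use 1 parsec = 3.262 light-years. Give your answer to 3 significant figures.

46500 light years

p = 70.20 μas = 0.00007020 arcsec.
d = 1/p = 1/0.00007020 = 14245 pc.
In light-years: 14245 × 3.262 = 46467 ly.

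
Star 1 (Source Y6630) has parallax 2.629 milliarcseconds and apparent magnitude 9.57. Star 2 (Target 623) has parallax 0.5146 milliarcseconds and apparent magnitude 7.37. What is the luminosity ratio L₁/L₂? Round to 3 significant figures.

d₁ = 1/p₁ = 1/0.002629″ = 380.37 pc; d₂ = 1/p₂ = 1/0.0005146″ = 1943.3 pc.
M₁ = m₁ − 5 log₁₀ d₁ + 5 = 9.57 − 12.9010 + 5 = 1.6690.
M₂ = 7.37 − 16.4427 + 5 = -4.0727.
L₁/L₂ = 10^(0.4(M₂ − M₁)) = 10^(0.4 × (-5.7417)) = 10^(-2.29668) = 0.0050503.

L₁/L₂ = 0.00505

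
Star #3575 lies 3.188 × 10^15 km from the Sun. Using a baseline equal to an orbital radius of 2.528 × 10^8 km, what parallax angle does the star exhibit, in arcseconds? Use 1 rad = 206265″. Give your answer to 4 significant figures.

θ ≈ B/d = (2.528 × 10^8) / (3.188 × 10^15) = 7.9297 × 10^-8 rad.
In arcseconds: 7.9297 × 10^-8 × 206265 = 0.016356″.

0.01636 arcsec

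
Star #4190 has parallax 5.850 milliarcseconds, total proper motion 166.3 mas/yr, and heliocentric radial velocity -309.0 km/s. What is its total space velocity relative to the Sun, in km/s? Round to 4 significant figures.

337.1 km/s

d = 1/p = 1/0.005850″ = 170.94 pc.
μ = 166.3 mas/yr = 0.1663 ″/yr.
v_t = 4.740 μ d = 4.740 × 0.1663 × 170.94 = 134.75 km/s.
v = √(v_r² + v_t²) = √((-309.0)² + 134.75²) = √113639 = 337.1 km/s.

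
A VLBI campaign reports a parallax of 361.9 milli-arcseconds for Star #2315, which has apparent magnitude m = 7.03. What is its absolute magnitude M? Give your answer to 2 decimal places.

d = 1/p = 1/0.3619″ = 2.7632 pc.
m − M = 5 log₁₀(2.7632) − 5 = 2.2071 − 5 = -2.7929.
M = m − (m − M) = 7.03 − (-2.7929) = 9.82.

M = 9.82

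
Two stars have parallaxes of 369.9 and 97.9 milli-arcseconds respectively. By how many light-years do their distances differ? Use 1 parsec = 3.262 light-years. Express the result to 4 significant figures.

24.50 ly

d_A = 1/0.3699″ = 2.7034 pc; d_B = 1/0.09790″ = 10.215 pc.
|d_B − d_A| = |10.215 − 2.7034| = 7.5116 pc = 7.5116 × 3.262 ly = 24.503 ly.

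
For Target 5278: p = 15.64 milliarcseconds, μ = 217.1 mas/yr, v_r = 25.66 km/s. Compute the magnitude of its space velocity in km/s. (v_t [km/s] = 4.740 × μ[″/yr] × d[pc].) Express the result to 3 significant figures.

70.6 km/s

d = 1/p = 1/0.01564″ = 63.939 pc.
μ = 217.1 mas/yr = 0.2171 ″/yr.
v_t = 4.740 μ d = 4.740 × 0.2171 × 63.939 = 65.797 km/s.
v = √(v_r² + v_t²) = √(25.66² + 65.797²) = √4987.68 = 70.624 km/s.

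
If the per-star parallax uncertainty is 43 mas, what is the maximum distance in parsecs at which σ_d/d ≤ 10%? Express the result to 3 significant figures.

2.33 pc

σ_d/d = σ_p/p, so the condition is σ_p/p ≤ 0.10, i.e. p ≥ σ_p/0.10.
p_min = 43/0.10 = 430 mas = 0.43 arcsec.
d_max = 1/p_min = 1/0.43 = 2.3256 pc.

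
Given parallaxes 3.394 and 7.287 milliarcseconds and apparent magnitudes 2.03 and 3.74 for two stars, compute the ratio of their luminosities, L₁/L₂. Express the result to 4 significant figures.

L₁/L₂ = 22.27

d₁ = 1/p₁ = 1/0.003394″ = 294.64 pc; d₂ = 1/p₂ = 1/0.007287″ = 137.23 pc.
M₁ = m₁ − 5 log₁₀ d₁ + 5 = 2.03 − 12.3465 + 5 = -5.3165.
M₂ = 3.74 − 10.6872 + 5 = -1.9472.
L₁/L₂ = 10^(0.4(M₂ − M₁)) = 10^(0.4 × 3.3693) = 10^1.34772 = 22.27.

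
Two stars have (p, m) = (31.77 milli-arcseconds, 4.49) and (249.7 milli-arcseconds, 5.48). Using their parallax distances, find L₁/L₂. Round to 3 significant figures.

d₁ = 1/p₁ = 1/0.03177″ = 31.476 pc; d₂ = 1/p₂ = 1/0.2497″ = 4.0048 pc.
M₁ = m₁ − 5 log₁₀ d₁ + 5 = 4.49 − 7.4899 + 5 = 2.0001.
M₂ = 5.48 − 3.0129 + 5 = 7.4671.
L₁/L₂ = 10^(0.4(M₂ − M₁)) = 10^(0.4 × 5.4670) = 10^2.18680 = 153.74.

L₁/L₂ = 154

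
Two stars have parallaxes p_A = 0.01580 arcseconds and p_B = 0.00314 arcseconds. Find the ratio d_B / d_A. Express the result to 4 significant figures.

5.032

Since d = 1/p, d_B/d_A = p_A/p_B.
= 0.01580 / 0.00314 = 5.0318.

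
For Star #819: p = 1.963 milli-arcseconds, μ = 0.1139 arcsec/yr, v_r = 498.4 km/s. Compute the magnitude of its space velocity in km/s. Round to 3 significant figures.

569 km/s

d = 1/p = 1/0.001963″ = 509.42 pc.
v_t = 4.740 μ d = 4.740 × 0.1139 × 509.42 = 275.03 km/s.
v = √(v_r² + v_t²) = √(498.4² + 275.03²) = √324044 = 569.25 km/s.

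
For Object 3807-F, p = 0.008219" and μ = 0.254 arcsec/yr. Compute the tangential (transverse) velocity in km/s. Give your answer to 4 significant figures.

146.5 km/s

d = 1/p = 1/0.008219″ = 121.67 pc.
v_t = 4.74 × μ × d = 4.74 × 0.254 × 121.67 = 146.49 km/s.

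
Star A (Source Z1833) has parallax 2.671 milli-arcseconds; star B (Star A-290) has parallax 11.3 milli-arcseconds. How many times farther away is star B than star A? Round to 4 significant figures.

0.2364

Since d = 1/p, d_B/d_A = p_A/p_B.
= 2.671 / 11.3 = 0.23637.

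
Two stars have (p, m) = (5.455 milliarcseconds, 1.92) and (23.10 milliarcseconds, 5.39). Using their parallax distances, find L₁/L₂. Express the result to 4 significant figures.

L₁/L₂ = 438.2

d₁ = 1/p₁ = 1/0.005455″ = 183.32 pc; d₂ = 1/p₂ = 1/0.02310″ = 43.29 pc.
M₁ = m₁ − 5 log₁₀ d₁ + 5 = 1.92 − 11.3160 + 5 = -4.3960.
M₂ = 5.39 − 8.1819 + 5 = 2.2081.
L₁/L₂ = 10^(0.4(M₂ − M₁)) = 10^(0.4 × 6.6041) = 10^2.64164 = 438.17.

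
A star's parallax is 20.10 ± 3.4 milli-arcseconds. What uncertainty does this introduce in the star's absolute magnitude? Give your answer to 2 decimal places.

M = m − 5 log₁₀ d + 5 = m + 5 log₁₀ p + 5, so ∂M/∂p = 5/(p ln 10).
σ_M = (5/ln 10) · (σ_p/p) = 2.1715 × 3.4/20.10 = 2.1715 × 0.16915 = 0.36731.

σ_M = 0.37 mag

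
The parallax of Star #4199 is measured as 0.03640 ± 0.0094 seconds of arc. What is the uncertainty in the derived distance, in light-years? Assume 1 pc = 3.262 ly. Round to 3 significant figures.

23.1 ly

d = 1/p, so σ_d = σ_p / p².
σ_d = 0.00940 / (0.03640)² = 0.00940 / 0.001325 = 7.0943 pc = 7.0943 × 3.262 ly = 23.142 ly.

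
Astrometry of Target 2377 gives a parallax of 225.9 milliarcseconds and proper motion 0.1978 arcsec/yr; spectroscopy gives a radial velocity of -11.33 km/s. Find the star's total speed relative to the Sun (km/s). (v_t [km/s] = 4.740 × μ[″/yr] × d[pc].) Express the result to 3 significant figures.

12.1 km/s

d = 1/p = 1/0.2259″ = 4.4267 pc.
v_t = 4.740 μ d = 4.740 × 0.1978 × 4.4267 = 4.1503 km/s.
v = √(v_r² + v_t²) = √((-11.33)² + 4.1503²) = √145.594 = 12.066 km/s.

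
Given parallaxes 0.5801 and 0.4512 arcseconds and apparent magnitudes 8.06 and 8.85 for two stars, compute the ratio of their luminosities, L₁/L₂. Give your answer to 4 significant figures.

L₁/L₂ = 1.252

d₁ = 1/p₁ = 1/0.5801″ = 1.7238 pc; d₂ = 1/p₂ = 1/0.4512″ = 2.2163 pc.
M₁ = m₁ − 5 log₁₀ d₁ + 5 = 8.06 − 1.1824 + 5 = 11.8776.
M₂ = 8.85 − 1.7281 + 5 = 12.1219.
L₁/L₂ = 10^(0.4(M₂ − M₁)) = 10^(0.4 × 0.2443) = 10^0.09772 = 1.2523.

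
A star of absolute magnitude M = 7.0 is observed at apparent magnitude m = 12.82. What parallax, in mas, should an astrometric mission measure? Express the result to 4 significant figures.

6.855 mas

m − M = 12.82 − 7.0 = 5.82.
d = 10^((m−M)/5 + 1) = 10^2.164 = 145.88 pc.
p = 1/d = 1/145.88 = 0.0068549 arcsec = 6.8549 mas.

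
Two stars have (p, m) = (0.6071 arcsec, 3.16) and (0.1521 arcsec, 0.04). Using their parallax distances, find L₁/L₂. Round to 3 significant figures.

L₁/L₂ = 0.00355

d₁ = 1/p₁ = 1/0.6071″ = 1.6472 pc; d₂ = 1/p₂ = 1/0.1521″ = 6.5746 pc.
M₁ = m₁ − 5 log₁₀ d₁ + 5 = 3.16 − 1.0837 + 5 = 7.0763.
M₂ = 0.04 − 4.0893 + 5 = 0.9507.
L₁/L₂ = 10^(0.4(M₂ − M₁)) = 10^(0.4 × (-6.1256)) = 10^(-2.45024) = 0.0035462.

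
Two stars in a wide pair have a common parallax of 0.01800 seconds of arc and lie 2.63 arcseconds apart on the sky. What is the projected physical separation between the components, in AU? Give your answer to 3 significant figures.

d = 1/p = 1/0.01800″ = 55.556 pc.
At distance d (pc), an angle of θ arcsec spans θ·d AU: s = 2.63 × 55.556 = 146.11 AU.

146 AU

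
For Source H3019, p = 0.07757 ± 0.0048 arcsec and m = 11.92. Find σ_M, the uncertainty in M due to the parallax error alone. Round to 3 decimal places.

σ_M = 0.134 mag

M = m − 5 log₁₀ d + 5 = m + 5 log₁₀ p + 5, so ∂M/∂p = 5/(p ln 10).
σ_M = (5/ln 10) · (σ_p/p) = 2.1715 × 0.0048/0.07757 = 2.1715 × 0.06188 = 0.13437.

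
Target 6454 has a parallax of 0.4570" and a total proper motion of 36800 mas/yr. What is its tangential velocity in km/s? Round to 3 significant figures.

382 km/s

d = 1/p = 1/0.4570″ = 2.1882 pc.
μ = 36800 mas/yr = 36.8 ″/yr.
v_t = 4.74 × μ × d = 4.74 × 36.8 × 2.1882 = 381.69 km/s.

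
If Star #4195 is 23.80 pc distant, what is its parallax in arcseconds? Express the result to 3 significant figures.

0.0420 arcsec

p = 1/d = 1/23.8 = 0.042017 arcsec.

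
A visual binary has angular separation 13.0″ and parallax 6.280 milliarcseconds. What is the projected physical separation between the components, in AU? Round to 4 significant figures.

2070 AU

d = 1/p = 1/0.006280″ = 159.24 pc.
At distance d (pc), an angle of θ arcsec spans θ·d AU: s = 13.0 × 159.24 = 2070.1 AU.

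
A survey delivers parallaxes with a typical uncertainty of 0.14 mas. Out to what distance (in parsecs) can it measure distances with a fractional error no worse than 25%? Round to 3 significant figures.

1790 pc

σ_d/d = σ_p/p, so the condition is σ_p/p ≤ 0.25, i.e. p ≥ σ_p/0.25.
p_min = 0.14/0.25 = 0.56 mas = 0.00056 arcsec.
d_max = 1/p_min = 1/0.00056 = 1785.7 pc.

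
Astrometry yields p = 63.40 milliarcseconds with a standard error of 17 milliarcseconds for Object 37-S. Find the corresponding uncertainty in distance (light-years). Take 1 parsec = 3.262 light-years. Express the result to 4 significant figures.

13.80 ly

d = 1/p, so σ_d = σ_p / p².
σ_d = 0.0170 / (0.06340)² = 0.0170 / 0.0040196 = 4.2293 pc = 4.2293 × 3.262 ly = 13.796 ly.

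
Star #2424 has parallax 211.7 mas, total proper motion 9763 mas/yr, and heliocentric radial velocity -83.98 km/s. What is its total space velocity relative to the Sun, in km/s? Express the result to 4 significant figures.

234.2 km/s

d = 1/p = 1/0.2117″ = 4.7237 pc.
μ = 9763 mas/yr = 9.763 ″/yr.
v_t = 4.740 μ d = 4.740 × 9.763 × 4.7237 = 218.6 km/s.
v = √(v_r² + v_t²) = √((-83.98)² + 218.6²) = √54838.6 = 234.18 km/s.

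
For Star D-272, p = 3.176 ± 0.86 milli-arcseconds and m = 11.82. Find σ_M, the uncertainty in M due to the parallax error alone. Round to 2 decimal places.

σ_M = 0.59 mag

M = m − 5 log₁₀ d + 5 = m + 5 log₁₀ p + 5, so ∂M/∂p = 5/(p ln 10).
σ_M = (5/ln 10) · (σ_p/p) = 2.1715 × 0.86/3.176 = 2.1715 × 0.27078 = 0.588.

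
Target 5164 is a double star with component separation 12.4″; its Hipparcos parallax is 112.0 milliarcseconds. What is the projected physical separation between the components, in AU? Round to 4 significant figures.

110.7 AU

d = 1/p = 1/0.1120″ = 8.9286 pc.
At distance d (pc), an angle of θ arcsec spans θ·d AU: s = 12.4 × 8.9286 = 110.71 AU.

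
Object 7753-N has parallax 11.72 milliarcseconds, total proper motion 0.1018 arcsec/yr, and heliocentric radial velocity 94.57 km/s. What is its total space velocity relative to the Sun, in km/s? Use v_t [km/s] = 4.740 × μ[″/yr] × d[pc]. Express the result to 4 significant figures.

d = 1/p = 1/0.01172″ = 85.324 pc.
v_t = 4.740 μ d = 4.740 × 0.1018 × 85.324 = 41.172 km/s.
v = √(v_r² + v_t²) = √(94.57² + 41.172²) = √10638.6 = 103.14 km/s.

103.1 km/s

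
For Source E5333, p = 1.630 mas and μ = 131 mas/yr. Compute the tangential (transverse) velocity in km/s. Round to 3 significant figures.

d = 1/p = 1/0.001630″ = 613.5 pc.
μ = 131 mas/yr = 0.131 ″/yr.
v_t = 4.74 × μ × d = 4.74 × 0.131 × 613.5 = 380.95 km/s.

381 km/s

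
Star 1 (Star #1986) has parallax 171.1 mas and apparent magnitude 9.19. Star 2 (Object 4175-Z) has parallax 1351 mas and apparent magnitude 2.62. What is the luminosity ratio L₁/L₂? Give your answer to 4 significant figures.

L₁/L₂ = 0.1468

d₁ = 1/p₁ = 1/0.1711″ = 5.8445 pc; d₂ = 1/p₂ = 1/1.351″ = 0.74019 pc.
M₁ = m₁ − 5 log₁₀ d₁ + 5 = 9.19 − 3.8337 + 5 = 10.3563.
M₂ = 2.62 − (-0.6533) + 5 = 8.2733.
L₁/L₂ = 10^(0.4(M₂ − M₁)) = 10^(0.4 × (-2.0830)) = 10^(-0.83320) = 0.14682.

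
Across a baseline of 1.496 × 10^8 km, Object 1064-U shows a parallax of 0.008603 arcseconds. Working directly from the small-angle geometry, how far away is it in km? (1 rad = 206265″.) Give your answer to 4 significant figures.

3.587 × 10^15 km

θ = 0.008603″ = 0.008603/206265 = 4.1708 × 10^-8 rad.
d = B/θ = (1.496 × 10^8) / (4.1708 × 10^-8) = 3.5868 × 10^15 km.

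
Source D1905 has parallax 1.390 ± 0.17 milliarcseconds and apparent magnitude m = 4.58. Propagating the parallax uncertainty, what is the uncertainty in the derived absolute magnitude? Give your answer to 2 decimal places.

σ_M = 0.27 mag

M = m − 5 log₁₀ d + 5 = m + 5 log₁₀ p + 5, so ∂M/∂p = 5/(p ln 10).
σ_M = (5/ln 10) · (σ_p/p) = 2.1715 × 0.17/1.390 = 2.1715 × 0.1223 = 0.26557.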